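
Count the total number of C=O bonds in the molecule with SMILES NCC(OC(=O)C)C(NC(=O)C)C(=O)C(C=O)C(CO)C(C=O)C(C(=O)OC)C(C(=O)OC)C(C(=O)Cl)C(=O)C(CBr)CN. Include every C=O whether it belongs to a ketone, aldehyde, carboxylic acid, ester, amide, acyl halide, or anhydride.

9

CH(OCOCH3): ester, 1 C=O (running total 1).
CH(NHCOCH3): amide, 1 C=O (running total 2).
CO: ketone, 1 C=O (running total 3).
CH(CHO): aldehyde, 1 C=O (running total 4).
CH(CHO): aldehyde, 1 C=O (running total 5).
CH(COOCH3): ester, 1 C=O (running total 6).
CH(COOCH3): ester, 1 C=O (running total 7).
CH(COCl): acyl halide, 1 C=O (running total 8).
CO: ketone, 1 C=O (running total 9).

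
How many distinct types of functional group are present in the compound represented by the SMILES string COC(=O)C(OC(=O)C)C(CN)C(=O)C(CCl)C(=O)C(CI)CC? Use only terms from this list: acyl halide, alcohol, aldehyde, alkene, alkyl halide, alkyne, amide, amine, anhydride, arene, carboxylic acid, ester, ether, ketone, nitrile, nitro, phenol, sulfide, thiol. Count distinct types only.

4

Reading the structure from left to right:
  CH3OOC: CH3O–C(=O)–: carbonyl C bonded to C and to –OCH3 → ester (not ketone + ether).
  CH(OCOCH3): pendant –OC(=O)CH3: an acyloxy group → ester.
  CH(CH2NH2): pendant –CH2NH2: N on sp³ C, no adjacent C=O → amine.
  CO: –C(=O)– with carbon on both sides → ketone.
  CH(CH2Cl): pendant –CH2X: halogen on sp³ carbon → alkyl halide.
  CO: –C(=O)– with carbon on both sides → ketone.
  CH(CH2I): pendant –CH2X: halogen on sp³ carbon → alkyl halide.
Distinct types present: alkyl halide, amine, ester, ketone.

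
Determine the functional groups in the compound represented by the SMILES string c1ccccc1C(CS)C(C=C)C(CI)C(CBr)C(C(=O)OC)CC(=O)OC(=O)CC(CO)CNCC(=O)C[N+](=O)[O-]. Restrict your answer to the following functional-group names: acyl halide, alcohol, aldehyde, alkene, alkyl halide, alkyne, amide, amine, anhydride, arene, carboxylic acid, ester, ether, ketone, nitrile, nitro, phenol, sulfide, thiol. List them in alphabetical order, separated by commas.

Taking each segment in turn:
  C6H5: C6H5– phenyl ring → arene.
  CH(CH2SH): pendant –CH2SH → thiol.
  CH(CH=CH2): pendant –CH=CH2: C=C double bond → alkene.
  CH(CH2I): pendant –CH2X: halogen on sp³ carbon → alkyl halide.
  CH(CH2Br): pendant –CH2X: halogen on sp³ carbon → alkyl halide.
  CH(COOCH3): pendant –COOCH3: carbonyl C bonded to C and –OCH3 → ester.
  CH2CO-O-COCH2: two acyl groups sharing one oxygen, –C(=O)–O–C(=O)– → anhydride.
  CH(CH2OH): pendant –CH2OH on an sp³ backbone C → alcohol.
  CH2NHCH2: C–N–C with sp³ carbons and no adjacent C=O → amine (secondary).
  CO: –C(=O)– with carbon on both sides → ketone.
  CH2NO2: –NO2 on carbon → nitro group.

alcohol, alkene, alkyl halide, amine, anhydride, arene, ester, ketone, nitro, thiol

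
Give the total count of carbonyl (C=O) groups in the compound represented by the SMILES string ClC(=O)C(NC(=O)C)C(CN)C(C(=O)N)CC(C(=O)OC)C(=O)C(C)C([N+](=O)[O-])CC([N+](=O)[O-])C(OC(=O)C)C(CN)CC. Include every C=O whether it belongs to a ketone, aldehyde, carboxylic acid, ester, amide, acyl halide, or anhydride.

ClCO: acyl halide, 1 C=O (running total 1).
CH(NHCOCH3): amide, 1 C=O (running total 2).
CH(CONH2): amide, 1 C=O (running total 3).
CH(COOCH3): ester, 1 C=O (running total 4).
CO: ketone, 1 C=O (running total 5).
CH(OCOCH3): ester, 1 C=O (running total 6).

6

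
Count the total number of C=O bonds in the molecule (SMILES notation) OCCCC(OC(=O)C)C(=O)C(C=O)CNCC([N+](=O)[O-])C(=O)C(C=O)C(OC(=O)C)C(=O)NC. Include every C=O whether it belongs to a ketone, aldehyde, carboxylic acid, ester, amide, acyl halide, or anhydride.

7

CH(OCOCH3): ester, 1 C=O (running total 1).
CO: ketone, 1 C=O (running total 2).
CH(CHO): aldehyde, 1 C=O (running total 3).
CO: ketone, 1 C=O (running total 4).
CH(CHO): aldehyde, 1 C=O (running total 5).
CH(OCOCH3): ester, 1 C=O (running total 6).
CONHCH3: amide, 1 C=O (running total 7).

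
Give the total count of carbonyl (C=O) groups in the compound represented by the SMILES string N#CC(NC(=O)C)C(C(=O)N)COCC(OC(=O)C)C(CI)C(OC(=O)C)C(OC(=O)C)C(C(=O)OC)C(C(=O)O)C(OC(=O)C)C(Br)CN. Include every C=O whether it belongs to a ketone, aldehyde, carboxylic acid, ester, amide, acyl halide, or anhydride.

CH(NHCOCH3): amide, 1 C=O (running total 1).
CH(CONH2): amide, 1 C=O (running total 2).
CH(OCOCH3): ester, 1 C=O (running total 3).
CH(OCOCH3): ester, 1 C=O (running total 4).
CH(OCOCH3): ester, 1 C=O (running total 5).
CH(COOCH3): ester, 1 C=O (running total 6).
CH(COOH): carboxylic acid, 1 C=O (running total 7).
CH(OCOCH3): ester, 1 C=O (running total 8).

8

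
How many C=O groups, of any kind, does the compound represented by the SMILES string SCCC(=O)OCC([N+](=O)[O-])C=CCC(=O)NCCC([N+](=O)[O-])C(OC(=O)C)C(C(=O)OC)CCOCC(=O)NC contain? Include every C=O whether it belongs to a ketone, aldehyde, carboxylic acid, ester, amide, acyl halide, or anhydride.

5

CH2COOCH2: ester, 1 C=O (running total 1).
CH2CONHCH2: amide, 1 C=O (running total 2).
CH(OCOCH3): ester, 1 C=O (running total 3).
CH(COOCH3): ester, 1 C=O (running total 4).
CONHCH3: amide, 1 C=O (running total 5).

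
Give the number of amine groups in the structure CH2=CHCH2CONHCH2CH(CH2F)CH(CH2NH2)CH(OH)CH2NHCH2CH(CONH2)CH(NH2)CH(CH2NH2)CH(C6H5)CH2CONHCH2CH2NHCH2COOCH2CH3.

5

Reading the structure from left to right:
  CH2=CH: C=C double bond → alkene.
  CH2CONHCH2: –C(=O)–N– linkage → amide (the N is not an amine).
  CH(CH2F): pendant –CH2X: halogen on sp³ carbon → alkyl halide.
  CH(CH2NH2): pendant –CH2NH2: N on sp³ C, no adjacent C=O → amine.
  CH(OH): –OH on an sp³ carbon → alcohol (secondary).
  CH2NHCH2: C–N–C with sp³ carbons and no adjacent C=O → amine (secondary).
  CH(CONH2): pendant –CONH2: carbonyl C bonded to C and N → amide.
  CH(NH2): –NH2 on an sp³ carbon with no adjacent C=O → amine.
  CH(CH2NH2): pendant –CH2NH2: N on sp³ C, no adjacent C=O → amine.
  CH(C6H5): pendant –C6H5: benzene ring → arene.
  CH2CONHCH2: –C(=O)–N– linkage → amide (the N is not an amine).
  CH2NHCH2: C–N–C with sp³ carbons and no adjacent C=O → amine (secondary).
  COOCH2CH3: –C(=O)OCH2CH3: carbonyl C bonded to C and to –OEt → ester.
Amine appears at: CH(CH2NH2), CH2NHCH2, CH(NH2), CH(CH2NH2), CH2NHCH2 → 5.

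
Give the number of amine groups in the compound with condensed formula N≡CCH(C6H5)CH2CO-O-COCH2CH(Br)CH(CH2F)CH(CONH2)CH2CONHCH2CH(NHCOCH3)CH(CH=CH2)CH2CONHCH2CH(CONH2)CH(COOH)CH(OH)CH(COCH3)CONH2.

0

N≡C–: carbon triple-bonded to nitrogen → nitrile.
pendant –C6H5: benzene ring → arene.
two acyl groups sharing one oxygen, –C(=O)–O–C(=O)– → anhydride.
halogen on an sp³ carbon → alkyl halide.
pendant –CH2X: halogen on sp³ carbon → alkyl halide.
pendant –CONH2: carbonyl C bonded to C and N → amide.
–C(=O)–N– linkage → amide (the N is not an amine).
pendant –NHC(=O)CH3: N bonded to a carbonyl → amide (not amine).
pendant –CH=CH2: C=C double bond → alkene.
–C(=O)–N– linkage → amide (the N is not an amine).
pendant –CONH2: carbonyl C bonded to C and N → amide.
pendant –COOH: carbonyl C bonded to C and –OH → carboxylic acid.
–OH on an sp³ carbon → alcohol (secondary).
pendant –COCH3: carbonyl C bonded to two carbons → ketone.
–C(=O)NH2: carbonyl C bonded to C and to N → amide (the N is not a separate amine).
No segment is a amine: N≡C is nitrile, not amine; CH(CONH2) is amide, not amine; CH2CONHCH2 is amide, not amine. → 0.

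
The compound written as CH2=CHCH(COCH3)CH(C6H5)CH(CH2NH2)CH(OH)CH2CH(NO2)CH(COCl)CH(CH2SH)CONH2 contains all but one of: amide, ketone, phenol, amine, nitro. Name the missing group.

amine: present (CH(CH2NH2) — pendant –CH2NH2: N on sp³ C, no adjacent C=O → amine).
amide: present (CONH2 — –C(=O)NH2: carbonyl C bonded to C and to N → amide (the N is not a separate amine)).
ketone: present (CH(COCH3) — pendant –COCH3: carbonyl C bonded to two carbons → ketone).
nitro: present (CH(NO2) — –NO2 on an sp³ carbon → nitro (the N=O is not a carbonyl)).
phenol: absent. In CH(OH), the –OH is on an sp³ carbon, not on an aromatic ring, so it is an alcohol.

phenol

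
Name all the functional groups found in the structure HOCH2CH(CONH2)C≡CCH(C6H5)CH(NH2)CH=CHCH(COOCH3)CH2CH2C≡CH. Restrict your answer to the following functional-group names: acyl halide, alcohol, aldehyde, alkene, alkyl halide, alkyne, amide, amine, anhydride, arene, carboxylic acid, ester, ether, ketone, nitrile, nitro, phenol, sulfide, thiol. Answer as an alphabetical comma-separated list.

Working along the chain:
  HOCH2: HO– on an sp³ carbon → alcohol.
  CH(CONH2): pendant –CONH2: carbonyl C bonded to C and N → amide.
  C≡C: C≡C triple bond → alkyne.
  CH(C6H5): pendant –C6H5: benzene ring → arene.
  CH(NH2): –NH2 on an sp³ carbon with no adjacent C=O → amine.
  CH=CH: C=C double bond → alkene.
  CH(COOCH3): pendant –COOCH3: carbonyl C bonded to C and –OCH3 → ester.
  C≡CH: C≡C triple bond → alkyne.

alcohol, alkene, alkyne, amide, amine, arene, ester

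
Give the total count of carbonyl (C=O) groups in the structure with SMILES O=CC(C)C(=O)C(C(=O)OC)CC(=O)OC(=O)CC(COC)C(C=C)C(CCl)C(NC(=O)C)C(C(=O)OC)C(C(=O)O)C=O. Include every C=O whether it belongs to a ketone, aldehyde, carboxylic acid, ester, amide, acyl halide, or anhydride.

OHC: aldehyde, 1 C=O (running total 1).
CO: ketone, 1 C=O (running total 2).
CH(COOCH3): ester, 1 C=O (running total 3).
CH2CO-O-COCH2: anhydride, 2 C=O (running total 5).
CH(NHCOCH3): amide, 1 C=O (running total 6).
CH(COOCH3): ester, 1 C=O (running total 7).
CH(COOH): carboxylic acid, 1 C=O (running total 8).
CHO: aldehyde, 1 C=O (running total 9).

9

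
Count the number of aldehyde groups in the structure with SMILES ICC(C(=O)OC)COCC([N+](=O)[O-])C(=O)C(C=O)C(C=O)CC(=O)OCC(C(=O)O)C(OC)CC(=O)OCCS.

Taking each segment in turn:
  ICH2: halogen on an sp³ carbon → alkyl halide.
  CH(COOCH3): pendant –COOCH3: carbonyl C bonded to C and –OCH3 → ester.
  CH2OCH2: C–O–C with sp³ carbons on both sides and no adjacent C=O → ether.
  CH(NO2): –NO2 on an sp³ carbon → nitro (the N=O is not a carbonyl).
  CO: –C(=O)– with carbon on both sides → ketone.
  CH(CHO): pendant –CHO: carbonyl C bonded to C and H → aldehyde.
  CH(CHO): pendant –CHO: carbonyl C bonded to C and H → aldehyde.
  CH2COOCH2: –C(=O)–O–C with C on the carbonyl side → ester.
  CH(COOH): pendant –COOH: carbonyl C bonded to C and –OH → carboxylic acid.
  CH(OCH3): pendant –OCH3: C–O–C with sp³ C, no adjacent C=O → ether.
  CH2COOCH2: –C(=O)–O–C with C on the carbonyl side → ester.
  CH2SH: –SH on an sp³ carbon → thiol.
Aldehyde appears at: CH(CHO), CH(CHO) → 2.

2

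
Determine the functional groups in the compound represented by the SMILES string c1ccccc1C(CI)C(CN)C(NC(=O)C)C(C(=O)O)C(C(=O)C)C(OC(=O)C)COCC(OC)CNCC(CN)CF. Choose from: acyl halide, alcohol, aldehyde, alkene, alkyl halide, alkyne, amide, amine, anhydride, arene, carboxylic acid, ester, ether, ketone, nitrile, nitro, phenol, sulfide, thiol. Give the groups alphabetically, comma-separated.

C6H5– phenyl ring → arene.
pendant –CH2X: halogen on sp³ carbon → alkyl halide.
pendant –CH2NH2: N on sp³ C, no adjacent C=O → amine.
pendant –NHC(=O)CH3: N bonded to a carbonyl → amide (not amine).
pendant –COOH: carbonyl C bonded to C and –OH → carboxylic acid.
pendant –COCH3: carbonyl C bonded to two carbons → ketone.
pendant –OC(=O)CH3: an acyloxy group → ester.
C–O–C with sp³ carbons on both sides and no adjacent C=O → ether.
pendant –OCH3: C–O–C with sp³ C, no adjacent C=O → ether.
C–N–C with sp³ carbons and no adjacent C=O → amine (secondary).
pendant –CH2NH2: N on sp³ C, no adjacent C=O → amine.
halogen on an sp³ carbon → alkyl halide.

alkyl halide, amide, amine, arene, carboxylic acid, ester, ether, ketone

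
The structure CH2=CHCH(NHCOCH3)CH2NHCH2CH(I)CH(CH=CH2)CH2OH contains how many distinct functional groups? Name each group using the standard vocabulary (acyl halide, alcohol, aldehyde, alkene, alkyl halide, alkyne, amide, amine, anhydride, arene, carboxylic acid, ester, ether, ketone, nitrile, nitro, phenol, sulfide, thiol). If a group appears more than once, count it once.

5

Taking each segment in turn:
  CH2=CH: C=C double bond → alkene.
  CH(NHCOCH3): pendant –NHC(=O)CH3: N bonded to a carbonyl → amide (not amine).
  CH2NHCH2: C–N–C with sp³ carbons and no adjacent C=O → amine (secondary).
  CH(I): halogen on an sp³ carbon → alkyl halide.
  CH(CH=CH2): pendant –CH=CH2: C=C double bond → alkene.
  CH2OH: –OH on an sp³ carbon → alcohol.
Distinct types present: alcohol, alkene, alkyl halide, amide, amine.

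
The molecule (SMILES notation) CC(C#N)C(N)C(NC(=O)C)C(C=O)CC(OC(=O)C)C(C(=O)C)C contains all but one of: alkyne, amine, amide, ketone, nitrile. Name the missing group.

alkyne

nitrile: present (CH(CN) — pendant –C≡N: nitrile).
ketone: present (CH(COCH3) — pendant –COCH3: carbonyl C bonded to two carbons → ketone).
amide: present (CH(NHCOCH3) — pendant –NHC(=O)CH3: N bonded to a carbonyl → amide (not amine)).
amine: present (CH(NH2) — –NH2 on an sp³ carbon with no adjacent C=O → amine).
alkyne: absent. In CH(CN), the triple bond is C≡N, not C≡C, so it is a nitrile.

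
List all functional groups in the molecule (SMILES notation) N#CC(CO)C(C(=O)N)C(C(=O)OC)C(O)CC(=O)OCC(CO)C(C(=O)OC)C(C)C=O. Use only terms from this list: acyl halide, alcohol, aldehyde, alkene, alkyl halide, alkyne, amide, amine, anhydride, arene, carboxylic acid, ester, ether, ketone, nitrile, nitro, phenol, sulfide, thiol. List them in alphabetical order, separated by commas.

alcohol, aldehyde, amide, ester, nitrile

Working along the chain:
  N≡C: N≡C–: carbon triple-bonded to nitrogen → nitrile.
  CH(CH2OH): pendant –CH2OH on an sp³ backbone C → alcohol.
  CH(CONH2): pendant –CONH2: carbonyl C bonded to C and N → amide.
  CH(COOCH3): pendant –COOCH3: carbonyl C bonded to C and –OCH3 → ester.
  CH(OH): –OH on an sp³ carbon → alcohol (secondary).
  CH2COOCH2: –C(=O)–O–C with C on the carbonyl side → ester.
  CH(CH2OH): pendant –CH2OH on an sp³ backbone C → alcohol.
  CH(COOCH3): pendant –COOCH3: carbonyl C bonded to C and –OCH3 → ester.
  CHO: terminal –CHO: carbonyl C bonded to H and C → aldehyde.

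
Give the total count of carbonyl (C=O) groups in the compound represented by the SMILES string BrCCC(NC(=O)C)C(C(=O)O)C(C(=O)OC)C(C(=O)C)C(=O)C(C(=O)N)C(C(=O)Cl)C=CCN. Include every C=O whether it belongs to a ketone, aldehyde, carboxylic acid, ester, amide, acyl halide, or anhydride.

CH(NHCOCH3): amide, 1 C=O (running total 1).
CH(COOH): carboxylic acid, 1 C=O (running total 2).
CH(COOCH3): ester, 1 C=O (running total 3).
CH(COCH3): ketone, 1 C=O (running total 4).
CO: ketone, 1 C=O (running total 5).
CH(CONH2): amide, 1 C=O (running total 6).
CH(COCl): acyl halide, 1 C=O (running total 7).

7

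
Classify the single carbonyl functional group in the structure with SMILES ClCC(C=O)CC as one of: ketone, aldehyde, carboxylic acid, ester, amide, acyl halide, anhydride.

aldehyde

The carbonyl is in the CH(CHO) segment: pendant –CHO: carbonyl C bonded to C and H → aldehyde.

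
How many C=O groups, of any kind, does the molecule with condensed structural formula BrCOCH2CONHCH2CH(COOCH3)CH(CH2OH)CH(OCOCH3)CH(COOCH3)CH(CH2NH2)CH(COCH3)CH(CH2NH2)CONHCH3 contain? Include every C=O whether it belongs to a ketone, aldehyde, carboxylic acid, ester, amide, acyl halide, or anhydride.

7

BrCO: acyl halide, 1 C=O (running total 1).
CH2CONHCH2: amide, 1 C=O (running total 2).
CH(COOCH3): ester, 1 C=O (running total 3).
CH(OCOCH3): ester, 1 C=O (running total 4).
CH(COOCH3): ester, 1 C=O (running total 5).
CH(COCH3): ketone, 1 C=O (running total 6).
CONHCH3: amide, 1 C=O (running total 7).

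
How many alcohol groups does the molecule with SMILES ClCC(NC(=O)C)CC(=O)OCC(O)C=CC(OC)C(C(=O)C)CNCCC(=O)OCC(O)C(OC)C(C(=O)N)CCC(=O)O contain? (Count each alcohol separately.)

2

Working along the chain:
  ClCH2: halogen on an sp³ carbon → alkyl halide.
  CH(NHCOCH3): pendant –NHC(=O)CH3: N bonded to a carbonyl → amide (not amine).
  CH2COOCH2: –C(=O)–O–C with C on the carbonyl side → ester.
  CH(OH): –OH on an sp³ carbon → alcohol (secondary).
  CH=CH: C=C double bond → alkene.
  CH(OCH3): pendant –OCH3: C–O–C with sp³ C, no adjacent C=O → ether.
  CH(COCH3): pendant –COCH3: carbonyl C bonded to two carbons → ketone.
  CH2NHCH2: C–N–C with sp³ carbons and no adjacent C=O → amine (secondary).
  CH2COOCH2: –C(=O)–O–C with C on the carbonyl side → ester.
  CH(OH): –OH on an sp³ carbon → alcohol (secondary).
  CH(OCH3): pendant –OCH3: C–O–C with sp³ C, no adjacent C=O → ether.
  CH(CONH2): pendant –CONH2: carbonyl C bonded to C and N → amide.
  COOH: –COOH: carbonyl C bonded to –OH and C → carboxylic acid (the –OH is not a separate alcohol).
Alcohol appears at: CH(OH), CH(OH) → 2.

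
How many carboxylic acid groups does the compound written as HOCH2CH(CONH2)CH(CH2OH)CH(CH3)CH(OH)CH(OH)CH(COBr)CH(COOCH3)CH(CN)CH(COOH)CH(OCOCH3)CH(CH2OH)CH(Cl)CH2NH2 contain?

Working along the chain:
  HOCH2: HO– on an sp³ carbon → alcohol.
  CH(CONH2): pendant –CONH2: carbonyl C bonded to C and N → amide.
  CH(CH2OH): pendant –CH2OH on an sp³ backbone C → alcohol.
  CH(OH): –OH on an sp³ carbon → alcohol (secondary).
  CH(OH): –OH on an sp³ carbon → alcohol (secondary).
  CH(COBr): pendant –C(=O)X: carbonyl C bonded to C and halogen → acyl halide.
  CH(COOCH3): pendant –COOCH3: carbonyl C bonded to C and –OCH3 → ester.
  CH(CN): pendant –C≡N: nitrile.
  CH(COOH): pendant –COOH: carbonyl C bonded to C and –OH → carboxylic acid.
  CH(OCOCH3): pendant –OC(=O)CH3: an acyloxy group → ester.
  CH(CH2OH): pendant –CH2OH on an sp³ backbone C → alcohol.
  CH(Cl): halogen on an sp³ carbon → alkyl halide.
  CH2NH2: –NH2 on an sp³ carbon with no adjacent C=O → amine.
Carboxylic acid appears at: CH(COOH) → 1.

1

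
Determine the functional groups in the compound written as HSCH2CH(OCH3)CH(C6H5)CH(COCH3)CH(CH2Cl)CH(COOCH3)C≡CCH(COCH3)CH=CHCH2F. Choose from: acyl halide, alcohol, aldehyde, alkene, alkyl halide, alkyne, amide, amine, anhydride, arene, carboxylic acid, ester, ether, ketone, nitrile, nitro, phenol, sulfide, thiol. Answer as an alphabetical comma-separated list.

alkene, alkyl halide, alkyne, arene, ester, ether, ketone, thiol

Working along the chain:
  HSCH2: –SH on an sp³ carbon → thiol.
  CH(OCH3): pendant –OCH3: C–O–C with sp³ C, no adjacent C=O → ether.
  CH(C6H5): pendant –C6H5: benzene ring → arene.
  CH(COCH3): pendant –COCH3: carbonyl C bonded to two carbons → ketone.
  CH(CH2Cl): pendant –CH2X: halogen on sp³ carbon → alkyl halide.
  CH(COOCH3): pendant –COOCH3: carbonyl C bonded to C and –OCH3 → ester.
  C≡C: C≡C triple bond → alkyne.
  CH(COCH3): pendant –COCH3: carbonyl C bonded to two carbons → ketone.
  CH=CH: C=C double bond → alkene.
  CH2F: halogen on an sp³ carbon → alkyl halide.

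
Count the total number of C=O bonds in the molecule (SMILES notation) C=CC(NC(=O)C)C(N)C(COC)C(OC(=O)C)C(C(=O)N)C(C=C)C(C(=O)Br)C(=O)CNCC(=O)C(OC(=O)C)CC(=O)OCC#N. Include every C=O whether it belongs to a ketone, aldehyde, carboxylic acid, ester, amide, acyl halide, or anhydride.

CH(NHCOCH3): amide, 1 C=O (running total 1).
CH(OCOCH3): ester, 1 C=O (running total 2).
CH(CONH2): amide, 1 C=O (running total 3).
CH(COBr): acyl halide, 1 C=O (running total 4).
CO: ketone, 1 C=O (running total 5).
CO: ketone, 1 C=O (running total 6).
CH(OCOCH3): ester, 1 C=O (running total 7).
CH2COOCH2: ester, 1 C=O (running total 8).

8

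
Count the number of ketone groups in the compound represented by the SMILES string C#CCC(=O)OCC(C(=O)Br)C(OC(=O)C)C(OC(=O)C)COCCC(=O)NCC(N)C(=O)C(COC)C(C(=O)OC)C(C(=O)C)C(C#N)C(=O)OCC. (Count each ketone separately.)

Taking each segment in turn:
  HC≡C: C≡C triple bond → alkyne.
  CH2COOCH2: –C(=O)–O–C with C on the carbonyl side → ester.
  CH(COBr): pendant –C(=O)X: carbonyl C bonded to C and halogen → acyl halide.
  CH(OCOCH3): pendant –OC(=O)CH3: an acyloxy group → ester.
  CH(OCOCH3): pendant –OC(=O)CH3: an acyloxy group → ester.
  CH2OCH2: C–O–C with sp³ carbons on both sides and no adjacent C=O → ether.
  CH2CONHCH2: –C(=O)–N– linkage → amide (the N is not an amine).
  CH(NH2): –NH2 on an sp³ carbon with no adjacent C=O → amine.
  CO: –C(=O)– with carbon on both sides → ketone.
  CH(CH2OCH3): pendant –CH2OCH3: C–O–C linkage → ether.
  CH(COOCH3): pendant –COOCH3: carbonyl C bonded to C and –OCH3 → ester.
  CH(COCH3): pendant –COCH3: carbonyl C bonded to two carbons → ketone.
  CH(CN): pendant –C≡N: nitrile.
  COOCH2CH3: –C(=O)OCH2CH3: carbonyl C bonded to C and to –OEt → ester.
Ketone appears at: CO, CH(COCH3) → 2.

2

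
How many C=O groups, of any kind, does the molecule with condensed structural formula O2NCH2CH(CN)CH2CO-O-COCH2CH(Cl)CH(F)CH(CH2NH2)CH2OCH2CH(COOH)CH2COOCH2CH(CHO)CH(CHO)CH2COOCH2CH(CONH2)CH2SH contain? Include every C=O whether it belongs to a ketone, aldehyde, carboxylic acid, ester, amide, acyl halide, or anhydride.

CH2CO-O-COCH2: anhydride, 2 C=O (running total 2).
CH(COOH): carboxylic acid, 1 C=O (running total 3).
CH2COOCH2: ester, 1 C=O (running total 4).
CH(CHO): aldehyde, 1 C=O (running total 5).
CH(CHO): aldehyde, 1 C=O (running total 6).
CH2COOCH2: ester, 1 C=O (running total 7).
CH(CONH2): amide, 1 C=O (running total 8).

8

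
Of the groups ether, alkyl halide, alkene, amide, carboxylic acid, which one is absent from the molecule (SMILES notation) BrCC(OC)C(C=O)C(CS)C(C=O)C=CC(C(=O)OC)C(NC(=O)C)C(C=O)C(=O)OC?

carboxylic acid

amide: present (CH(NHCOCH3) — pendant –NHC(=O)CH3: N bonded to a carbonyl → amide (not amine)).
alkyl halide: present (BrCH2 — halogen on an sp³ carbon → alkyl halide).
ether: present (CH(OCH3) — pendant –OCH3: C–O–C with sp³ C, no adjacent C=O → ether).
alkene: present (CH=CH — C=C double bond → alkene).
carboxylic acid: absent. In each of CH(COOCH3) and COOCH3, the acyl oxygen is bonded to carbon (–O–C), not to H, so this is an ester. In CH(NHCOCH3), the carbonyl is bonded to nitrogen, not to –OH; that is an amide.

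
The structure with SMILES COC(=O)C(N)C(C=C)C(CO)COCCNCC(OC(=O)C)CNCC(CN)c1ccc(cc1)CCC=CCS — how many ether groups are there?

Working along the chain:
  CH3OOC: CH3O–C(=O)–: carbonyl C bonded to C and to –OCH3 → ester (not ketone + ether).
  CH(NH2): –NH2 on an sp³ carbon with no adjacent C=O → amine.
  CH(CH=CH2): pendant –CH=CH2: C=C double bond → alkene.
  CH(CH2OH): pendant –CH2OH on an sp³ backbone C → alcohol.
  CH2OCH2: C–O–C with sp³ carbons on both sides and no adjacent C=O → ether.
  CH2NHCH2: C–N–C with sp³ carbons and no adjacent C=O → amine (secondary).
  CH(OCOCH3): pendant –OC(=O)CH3: an acyloxy group → ester.
  CH2NHCH2: C–N–C with sp³ carbons and no adjacent C=O → amine (secondary).
  CH(CH2NH2): pendant –CH2NH2: N on sp³ C, no adjacent C=O → amine.
  C6H4: para-disubstituted benzene ring → arene.
  CH=CH: C=C double bond → alkene.
  CH2SH: –SH on an sp³ carbon → thiol.
Ether appears at: CH2OCH2 → 1.

1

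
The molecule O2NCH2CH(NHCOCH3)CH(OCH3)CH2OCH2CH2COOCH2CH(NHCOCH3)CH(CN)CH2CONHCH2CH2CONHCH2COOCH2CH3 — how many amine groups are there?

–NO2 on carbon → nitro group.
pendant –NHC(=O)CH3: N bonded to a carbonyl → amide (not amine).
pendant –OCH3: C–O–C with sp³ C, no adjacent C=O → ether.
C–O–C with sp³ carbons on both sides and no adjacent C=O → ether.
–C(=O)–O–C with C on the carbonyl side → ester.
pendant –NHC(=O)CH3: N bonded to a carbonyl → amide (not amine).
pendant –C≡N: nitrile.
–C(=O)–N– linkage → amide (the N is not an amine).
–C(=O)–N– linkage → amide (the N is not an amine).
–C(=O)OCH2CH3: carbonyl C bonded to C and to –OEt → ester.
No segment is a amine: O2NCH2 is nitro, not amine; CH(NHCOCH3) is amide, not amine; CH(NHCOCH3) is amide, not amine. → 0.

0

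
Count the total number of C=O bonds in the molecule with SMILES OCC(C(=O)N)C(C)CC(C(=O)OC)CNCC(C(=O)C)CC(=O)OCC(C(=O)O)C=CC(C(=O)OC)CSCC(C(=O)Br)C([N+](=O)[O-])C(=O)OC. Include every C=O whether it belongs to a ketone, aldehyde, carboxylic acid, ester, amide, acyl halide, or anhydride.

8

CH(CONH2): amide, 1 C=O (running total 1).
CH(COOCH3): ester, 1 C=O (running total 2).
CH(COCH3): ketone, 1 C=O (running total 3).
CH2COOCH2: ester, 1 C=O (running total 4).
CH(COOH): carboxylic acid, 1 C=O (running total 5).
CH(COOCH3): ester, 1 C=O (running total 6).
CH(COBr): acyl halide, 1 C=O (running total 7).
COOCH3: ester, 1 C=O (running total 8).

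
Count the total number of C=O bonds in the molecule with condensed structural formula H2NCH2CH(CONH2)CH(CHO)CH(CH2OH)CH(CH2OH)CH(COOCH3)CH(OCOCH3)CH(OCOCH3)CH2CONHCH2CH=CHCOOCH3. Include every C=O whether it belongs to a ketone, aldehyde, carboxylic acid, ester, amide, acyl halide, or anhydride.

CH(CONH2): amide, 1 C=O (running total 1).
CH(CHO): aldehyde, 1 C=O (running total 2).
CH(COOCH3): ester, 1 C=O (running total 3).
CH(OCOCH3): ester, 1 C=O (running total 4).
CH(OCOCH3): ester, 1 C=O (running total 5).
CH2CONHCH2: amide, 1 C=O (running total 6).
COOCH3: ester, 1 C=O (running total 7).

7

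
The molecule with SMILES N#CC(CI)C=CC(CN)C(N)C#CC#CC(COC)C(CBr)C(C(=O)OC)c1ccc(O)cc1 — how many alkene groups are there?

1

Reading the structure from left to right:
  N≡C: N≡C–: carbon triple-bonded to nitrogen → nitrile.
  CH(CH2I): pendant –CH2X: halogen on sp³ carbon → alkyl halide.
  CH=CH: C=C double bond → alkene.
  CH(CH2NH2): pendant –CH2NH2: N on sp³ C, no adjacent C=O → amine.
  CH(NH2): –NH2 on an sp³ carbon with no adjacent C=O → amine.
  C≡C: C≡C triple bond → alkyne.
  C≡C: C≡C triple bond → alkyne.
  CH(CH2OCH3): pendant –CH2OCH3: C–O–C linkage → ether.
  CH(CH2Br): pendant –CH2X: halogen on sp³ carbon → alkyl halide.
  CH(COOCH3): pendant –COOCH3: carbonyl C bonded to C and –OCH3 → ester.
  C6H4OH: –OH attached directly to an aromatic ring → phenol (not alcohol); the ring itself is an arene.
Alkene appears at: CH=CH → 1.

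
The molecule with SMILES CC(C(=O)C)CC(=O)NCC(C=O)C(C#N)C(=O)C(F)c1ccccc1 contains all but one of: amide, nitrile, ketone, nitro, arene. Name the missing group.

ketone: present (CH(COCH3) — pendant –COCH3: carbonyl C bonded to two carbons → ketone).
nitrile: present (CH(CN) — pendant –C≡N: nitrile).
amide: present (CH2CONHCH2 — –C(=O)–N– linkage → amide (the N is not an amine)).
arene: present (C6H5 — –C6H5 phenyl ring → arene).
nitro: no segment matches this pattern.

nitro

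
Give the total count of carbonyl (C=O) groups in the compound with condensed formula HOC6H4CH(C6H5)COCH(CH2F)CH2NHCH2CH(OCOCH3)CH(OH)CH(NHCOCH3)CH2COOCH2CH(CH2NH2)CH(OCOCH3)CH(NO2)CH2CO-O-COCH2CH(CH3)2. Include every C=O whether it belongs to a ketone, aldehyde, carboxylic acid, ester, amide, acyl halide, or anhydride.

CO: ketone, 1 C=O (running total 1).
CH(OCOCH3): ester, 1 C=O (running total 2).
CH(NHCOCH3): amide, 1 C=O (running total 3).
CH2COOCH2: ester, 1 C=O (running total 4).
CH(OCOCH3): ester, 1 C=O (running total 5).
CH2CO-O-COCH2: anhydride, 2 C=O (running total 7).

7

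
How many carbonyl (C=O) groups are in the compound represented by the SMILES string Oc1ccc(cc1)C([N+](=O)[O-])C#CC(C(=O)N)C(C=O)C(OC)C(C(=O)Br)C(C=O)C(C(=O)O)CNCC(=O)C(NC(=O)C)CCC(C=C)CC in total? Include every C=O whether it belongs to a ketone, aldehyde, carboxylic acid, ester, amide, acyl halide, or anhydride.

7

CH(CONH2): amide, 1 C=O (running total 1).
CH(CHO): aldehyde, 1 C=O (running total 2).
CH(COBr): acyl halide, 1 C=O (running total 3).
CH(CHO): aldehyde, 1 C=O (running total 4).
CH(COOH): carboxylic acid, 1 C=O (running total 5).
CO: ketone, 1 C=O (running total 6).
CH(NHCOCH3): amide, 1 C=O (running total 7).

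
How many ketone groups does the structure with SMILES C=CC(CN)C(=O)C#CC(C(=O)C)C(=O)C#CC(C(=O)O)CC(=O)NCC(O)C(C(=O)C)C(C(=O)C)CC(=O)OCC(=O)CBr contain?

6

Taking each segment in turn:
  CH2=CH: C=C double bond → alkene.
  CH(CH2NH2): pendant –CH2NH2: N on sp³ C, no adjacent C=O → amine.
  CO: –C(=O)– with carbon on both sides → ketone.
  C≡C: C≡C triple bond → alkyne.
  CH(COCH3): pendant –COCH3: carbonyl C bonded to two carbons → ketone.
  CO: –C(=O)– with carbon on both sides → ketone.
  C≡C: C≡C triple bond → alkyne.
  CH(COOH): pendant –COOH: carbonyl C bonded to C and –OH → carboxylic acid.
  CH2CONHCH2: –C(=O)–N– linkage → amide (the N is not an amine).
  CH(OH): –OH on an sp³ carbon → alcohol (secondary).
  CH(COCH3): pendant –COCH3: carbonyl C bonded to two carbons → ketone.
  CH(COCH3): pendant –COCH3: carbonyl C bonded to two carbons → ketone.
  CH2COOCH2: –C(=O)–O–C with C on the carbonyl side → ester.
  CO: –C(=O)– with carbon on both sides → ketone.
  CH2Br: halogen on an sp³ carbon → alkyl halide.
Ketone appears at: CO, CH(COCH3), CO, CH(COCH3), CH(COCH3), CO → 6.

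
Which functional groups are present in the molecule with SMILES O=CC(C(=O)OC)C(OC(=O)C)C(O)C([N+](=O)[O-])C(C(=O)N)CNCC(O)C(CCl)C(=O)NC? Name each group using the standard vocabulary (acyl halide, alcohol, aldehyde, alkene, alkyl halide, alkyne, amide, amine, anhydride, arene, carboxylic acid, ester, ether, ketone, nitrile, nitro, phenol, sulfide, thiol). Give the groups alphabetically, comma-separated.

alcohol, aldehyde, alkyl halide, amide, amine, ester, nitro

Working along the chain:
  OHC: terminal –CHO: carbonyl C bonded to H and C → aldehyde.
  CH(COOCH3): pendant –COOCH3: carbonyl C bonded to C and –OCH3 → ester.
  CH(OCOCH3): pendant –OC(=O)CH3: an acyloxy group → ester.
  CH(OH): –OH on an sp³ carbon → alcohol (secondary).
  CH(NO2): –NO2 on an sp³ carbon → nitro (the N=O is not a carbonyl).
  CH(CONH2): pendant –CONH2: carbonyl C bonded to C and N → amide.
  CH2NHCH2: C–N–C with sp³ carbons and no adjacent C=O → amine (secondary).
  CH(OH): –OH on an sp³ carbon → alcohol (secondary).
  CH(CH2Cl): pendant –CH2X: halogen on sp³ carbon → alkyl halide.
  CONHCH3: –C(=O)NHCH3: carbonyl C bonded to C and to N → amide (the N is not an amine).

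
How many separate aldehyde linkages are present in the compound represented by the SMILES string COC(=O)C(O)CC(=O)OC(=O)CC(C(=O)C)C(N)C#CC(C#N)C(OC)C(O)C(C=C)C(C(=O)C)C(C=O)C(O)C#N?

Working along the chain:
  CH3OOC: CH3O–C(=O)–: carbonyl C bonded to C and to –OCH3 → ester (not ketone + ether).
  CH(OH): –OH on an sp³ carbon → alcohol (secondary).
  CH2CO-O-COCH2: two acyl groups sharing one oxygen, –C(=O)–O–C(=O)– → anhydride.
  CH(COCH3): pendant –COCH3: carbonyl C bonded to two carbons → ketone.
  CH(NH2): –NH2 on an sp³ carbon with no adjacent C=O → amine.
  C≡C: C≡C triple bond → alkyne.
  CH(CN): pendant –C≡N: nitrile.
  CH(OCH3): pendant –OCH3: C–O–C with sp³ C, no adjacent C=O → ether.
  CH(OH): –OH on an sp³ carbon → alcohol (secondary).
  CH(CH=CH2): pendant –CH=CH2: C=C double bond → alkene.
  CH(COCH3): pendant –COCH3: carbonyl C bonded to two carbons → ketone.
  CH(CHO): pendant –CHO: carbonyl C bonded to C and H → aldehyde.
  CH(OH): –OH on an sp³ carbon → alcohol (secondary).
  CN: –C≡N: carbon triple-bonded to nitrogen → nitrile.
Aldehyde appears at: CH(CHO) → 1.

1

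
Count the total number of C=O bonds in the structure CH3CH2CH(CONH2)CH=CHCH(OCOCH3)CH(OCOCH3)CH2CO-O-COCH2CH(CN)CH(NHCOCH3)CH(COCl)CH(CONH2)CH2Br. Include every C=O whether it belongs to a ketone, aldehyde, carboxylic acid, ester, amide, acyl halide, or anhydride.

CH(CONH2): amide, 1 C=O (running total 1).
CH(OCOCH3): ester, 1 C=O (running total 2).
CH(OCOCH3): ester, 1 C=O (running total 3).
CH2CO-O-COCH2: anhydride, 2 C=O (running total 5).
CH(NHCOCH3): amide, 1 C=O (running total 6).
CH(COCl): acyl halide, 1 C=O (running total 7).
CH(CONH2): amide, 1 C=O (running total 8).

8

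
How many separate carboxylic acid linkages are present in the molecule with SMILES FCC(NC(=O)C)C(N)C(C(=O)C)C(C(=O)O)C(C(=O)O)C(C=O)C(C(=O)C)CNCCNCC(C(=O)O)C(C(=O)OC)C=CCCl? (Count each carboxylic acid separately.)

halogen on an sp³ carbon → alkyl halide.
pendant –NHC(=O)CH3: N bonded to a carbonyl → amide (not amine).
–NH2 on an sp³ carbon with no adjacent C=O → amine.
pendant –COCH3: carbonyl C bonded to two carbons → ketone.
pendant –COOH: carbonyl C bonded to C and –OH → carboxylic acid.
pendant –COOH: carbonyl C bonded to C and –OH → carboxylic acid.
pendant –CHO: carbonyl C bonded to C and H → aldehyde.
pendant –COCH3: carbonyl C bonded to two carbons → ketone.
C–N–C with sp³ carbons and no adjacent C=O → amine (secondary).
C–N–C with sp³ carbons and no adjacent C=O → amine (secondary).
pendant –COOH: carbonyl C bonded to C and –OH → carboxylic acid.
pendant –COOCH3: carbonyl C bonded to C and –OCH3 → ester.
C=C double bond → alkene.
halogen on an sp³ carbon → alkyl halide.
Carboxylic acid appears at: CH(COOH), CH(COOH), CH(COOH) → 3.

3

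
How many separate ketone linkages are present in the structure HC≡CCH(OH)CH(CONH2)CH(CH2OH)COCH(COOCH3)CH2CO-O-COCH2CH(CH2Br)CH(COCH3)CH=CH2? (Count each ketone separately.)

2

Reading the structure from left to right:
  HC≡C: C≡C triple bond → alkyne.
  CH(OH): –OH on an sp³ carbon → alcohol (secondary).
  CH(CONH2): pendant –CONH2: carbonyl C bonded to C and N → amide.
  CH(CH2OH): pendant –CH2OH on an sp³ backbone C → alcohol.
  CO: –C(=O)– with carbon on both sides → ketone.
  CH(COOCH3): pendant –COOCH3: carbonyl C bonded to C and –OCH3 → ester.
  CH2CO-O-COCH2: two acyl groups sharing one oxygen, –C(=O)–O–C(=O)– → anhydride.
  CH(CH2Br): pendant –CH2X: halogen on sp³ carbon → alkyl halide.
  CH(COCH3): pendant –COCH3: carbonyl C bonded to two carbons → ketone.
  CH=CH2: C=C double bond → alkene.
Ketone appears at: CO, CH(COCH3) → 2.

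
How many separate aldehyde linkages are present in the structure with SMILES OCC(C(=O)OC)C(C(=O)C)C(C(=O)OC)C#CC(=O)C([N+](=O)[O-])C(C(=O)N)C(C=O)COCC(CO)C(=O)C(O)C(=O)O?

Working along the chain:
  HOCH2: HO– on an sp³ carbon → alcohol.
  CH(COOCH3): pendant –COOCH3: carbonyl C bonded to C and –OCH3 → ester.
  CH(COCH3): pendant –COCH3: carbonyl C bonded to two carbons → ketone.
  CH(COOCH3): pendant –COOCH3: carbonyl C bonded to C and –OCH3 → ester.
  C≡C: C≡C triple bond → alkyne.
  CO: –C(=O)– with carbon on both sides → ketone.
  CH(NO2): –NO2 on an sp³ carbon → nitro (the N=O is not a carbonyl).
  CH(CONH2): pendant –CONH2: carbonyl C bonded to C and N → amide.
  CH(CHO): pendant –CHO: carbonyl C bonded to C and H → aldehyde.
  CH2OCH2: C–O–C with sp³ carbons on both sides and no adjacent C=O → ether.
  CH(CH2OH): pendant –CH2OH on an sp³ backbone C → alcohol.
  CO: –C(=O)– with carbon on both sides → ketone.
  CH(OH): –OH on an sp³ carbon → alcohol (secondary).
  COOH: –COOH: carbonyl C bonded to –OH and C → carboxylic acid (the –OH is not a separate alcohol).
Aldehyde appears at: CH(CHO) → 1.

1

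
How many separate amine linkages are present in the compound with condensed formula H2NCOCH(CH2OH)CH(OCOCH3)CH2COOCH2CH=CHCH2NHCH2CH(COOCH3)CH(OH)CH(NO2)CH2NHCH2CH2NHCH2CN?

3

–C(=O)NH2: carbonyl C bonded to C and to N → amide (the N is not a separate amine).
pendant –CH2OH on an sp³ backbone C → alcohol.
pendant –OC(=O)CH3: an acyloxy group → ester.
–C(=O)–O–C with C on the carbonyl side → ester.
C=C double bond → alkene.
C–N–C with sp³ carbons and no adjacent C=O → amine (secondary).
pendant –COOCH3: carbonyl C bonded to C and –OCH3 → ester.
–OH on an sp³ carbon → alcohol (secondary).
–NO2 on an sp³ carbon → nitro (the N=O is not a carbonyl).
C–N–C with sp³ carbons and no adjacent C=O → amine (secondary).
C–N–C with sp³ carbons and no adjacent C=O → amine (secondary).
–C≡N: carbon triple-bonded to nitrogen → nitrile.
Amine appears at: CH2NHCH2, CH2NHCH2, CH2NHCH2 → 3.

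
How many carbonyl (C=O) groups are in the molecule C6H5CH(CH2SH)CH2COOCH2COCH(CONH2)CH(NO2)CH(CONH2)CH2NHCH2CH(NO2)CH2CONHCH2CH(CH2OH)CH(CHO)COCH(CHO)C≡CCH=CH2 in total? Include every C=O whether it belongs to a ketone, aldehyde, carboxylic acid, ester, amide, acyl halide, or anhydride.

CH2COOCH2: ester, 1 C=O (running total 1).
CO: ketone, 1 C=O (running total 2).
CH(CONH2): amide, 1 C=O (running total 3).
CH(CONH2): amide, 1 C=O (running total 4).
CH2CONHCH2: amide, 1 C=O (running total 5).
CH(CHO): aldehyde, 1 C=O (running total 6).
CO: ketone, 1 C=O (running total 7).
CH(CHO): aldehyde, 1 C=O (running total 8).

8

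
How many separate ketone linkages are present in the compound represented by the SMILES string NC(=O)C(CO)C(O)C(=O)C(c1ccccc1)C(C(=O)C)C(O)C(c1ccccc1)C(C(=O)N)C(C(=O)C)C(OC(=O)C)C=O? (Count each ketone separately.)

3

Reading the structure from left to right:
  H2NCO: –C(=O)NH2: carbonyl C bonded to C and to N → amide (the N is not a separate amine).
  CH(CH2OH): pendant –CH2OH on an sp³ backbone C → alcohol.
  CH(OH): –OH on an sp³ carbon → alcohol (secondary).
  CO: –C(=O)– with carbon on both sides → ketone.
  CH(C6H5): pendant –C6H5: benzene ring → arene.
  CH(COCH3): pendant –COCH3: carbonyl C bonded to two carbons → ketone.
  CH(OH): –OH on an sp³ carbon → alcohol (secondary).
  CH(C6H5): pendant –C6H5: benzene ring → arene.
  CH(CONH2): pendant –CONH2: carbonyl C bonded to C and N → amide.
  CH(COCH3): pendant –COCH3: carbonyl C bonded to two carbons → ketone.
  CH(OCOCH3): pendant –OC(=O)CH3: an acyloxy group → ester.
  CHO: terminal –CHO: carbonyl C bonded to H and C → aldehyde.
Ketone appears at: CO, CH(COCH3), CH(COCH3) → 3.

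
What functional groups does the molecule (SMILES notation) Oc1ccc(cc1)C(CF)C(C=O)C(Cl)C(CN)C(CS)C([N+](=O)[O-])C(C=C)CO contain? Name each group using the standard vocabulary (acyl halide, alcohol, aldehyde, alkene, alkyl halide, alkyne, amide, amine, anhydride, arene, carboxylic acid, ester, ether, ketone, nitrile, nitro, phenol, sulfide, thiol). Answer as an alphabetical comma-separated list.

alcohol, aldehyde, alkene, alkyl halide, amine, arene, nitro, phenol, thiol

–OH attached directly to an aromatic ring → phenol (not alcohol); the ring itself is an arene.
pendant –CH2X: halogen on sp³ carbon → alkyl halide.
pendant –CHO: carbonyl C bonded to C and H → aldehyde.
halogen on an sp³ carbon → alkyl halide.
pendant –CH2NH2: N on sp³ C, no adjacent C=O → amine.
pendant –CH2SH → thiol.
–NO2 on an sp³ carbon → nitro (the N=O is not a carbonyl).
pendant –CH=CH2: C=C double bond → alkene.
–OH on an sp³ carbon → alcohol.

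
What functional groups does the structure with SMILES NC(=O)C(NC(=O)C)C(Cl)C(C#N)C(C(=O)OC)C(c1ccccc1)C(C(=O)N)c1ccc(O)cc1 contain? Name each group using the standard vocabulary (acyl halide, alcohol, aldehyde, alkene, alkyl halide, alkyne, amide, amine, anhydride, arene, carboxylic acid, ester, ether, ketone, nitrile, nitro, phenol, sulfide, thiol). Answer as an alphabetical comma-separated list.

alkyl halide, amide, arene, ester, nitrile, phenol

Reading the structure from left to right:
  H2NCO: –C(=O)NH2: carbonyl C bonded to C and to N → amide (the N is not a separate amine).
  CH(NHCOCH3): pendant –NHC(=O)CH3: N bonded to a carbonyl → amide (not amine).
  CH(Cl): halogen on an sp³ carbon → alkyl halide.
  CH(CN): pendant –C≡N: nitrile.
  CH(COOCH3): pendant –COOCH3: carbonyl C bonded to C and –OCH3 → ester.
  CH(C6H5): pendant –C6H5: benzene ring → arene.
  CH(CONH2): pendant –CONH2: carbonyl C bonded to C and N → amide.
  C6H4OH: –OH attached directly to an aromatic ring → phenol (not alcohol); the ring itself is an arene.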